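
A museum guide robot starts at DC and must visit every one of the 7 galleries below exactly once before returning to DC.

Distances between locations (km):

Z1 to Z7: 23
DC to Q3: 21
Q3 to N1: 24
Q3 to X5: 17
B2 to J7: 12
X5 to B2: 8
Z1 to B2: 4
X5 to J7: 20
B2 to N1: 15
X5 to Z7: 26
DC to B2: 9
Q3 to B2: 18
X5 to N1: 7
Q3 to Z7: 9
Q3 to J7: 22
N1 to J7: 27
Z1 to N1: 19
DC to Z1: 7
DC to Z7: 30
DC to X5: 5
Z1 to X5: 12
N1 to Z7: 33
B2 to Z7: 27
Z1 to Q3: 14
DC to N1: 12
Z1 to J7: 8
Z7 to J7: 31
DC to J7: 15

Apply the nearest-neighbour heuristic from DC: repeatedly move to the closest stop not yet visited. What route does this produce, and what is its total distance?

100 km along DC → X5 → N1 → B2 → Z1 → J7 → Q3 → Z7 → DC.

DC → [X5:5 / Z1:7 / B2:9 / N1:12 / J7:15 / Q3:21 / Z7:30] → X5 (5)
X5 → [N1:7 / B2:8 / Z1:12 / Q3:17 / J7:20 / Z7:26] → N1 (7)
N1 → [B2:15 / Z1:19 / Q3:24 / J7:27 / Z7:33] → B2 (15)
B2 → [Z1:4 / J7:12 / Q3:18 / Z7:27] → Z1 (4)
Z1 → [J7:8 / Q3:14 / Z7:23] → J7 (8)
J7 → [Q3:22 / Z7:31] → Q3 (22)
Q3 → [Z7:9] → Z7 (9)
Return Z7→DC: 30.
Total = 5 + 7 + 15 + 4 + 8 + 22 + 9 + 30 = 100.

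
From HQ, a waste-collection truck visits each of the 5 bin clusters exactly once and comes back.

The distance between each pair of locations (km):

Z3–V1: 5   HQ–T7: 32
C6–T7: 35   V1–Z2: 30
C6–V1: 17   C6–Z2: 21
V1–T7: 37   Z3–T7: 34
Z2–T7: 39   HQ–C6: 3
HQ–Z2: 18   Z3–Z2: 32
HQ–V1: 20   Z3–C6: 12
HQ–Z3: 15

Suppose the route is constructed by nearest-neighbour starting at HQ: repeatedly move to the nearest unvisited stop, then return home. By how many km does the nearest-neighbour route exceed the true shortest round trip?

From HQ: C6=3, Z3=15, Z2=18, V1=20, T7=32 → choose C6 (3).
From C6: Z3=12, V1=17, Z2=21, T7=35 → choose Z3 (12).
From Z3: V1=5, Z2=32, T7=34 → choose V1 (5).
From V1: Z2=30, T7=37 → choose Z2 (30).
From Z2: T7=39 → choose T7 (39).
NN route HQ → C6 → Z3 → V1 → Z2 → T7 → HQ costs 121.
Optimal: HQ → C6 → Z3 → V1 → T7 → Z2 → HQ costs 114 (by enumerating all 60 distinct tours).
Excess = 121 − 114 = 7.

7 km longer than the optimal tour.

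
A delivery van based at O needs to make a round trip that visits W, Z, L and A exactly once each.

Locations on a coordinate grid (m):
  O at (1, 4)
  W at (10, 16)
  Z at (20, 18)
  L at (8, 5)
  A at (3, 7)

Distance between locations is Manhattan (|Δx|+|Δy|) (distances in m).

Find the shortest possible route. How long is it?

There are 12 distinct closed tours to check (reversals are equivalent).
O → W → Z → L → A → O: 21+12+25+7+5 = 70
O → W → Z → A → L → O: 21+12+28+7+8 = 76
O → W → L → Z → A → O: 21+13+25+28+5 = 92
O → W → L → A → Z → O: 21+13+7+28+33 = 102
O → W → A → Z → L → O: 21+16+28+25+8 = 98
O → W → A → L → Z → O: 21+16+7+25+33 = 102
O → Z → W → L → A → O: 33+12+13+7+5 = 70
O → Z → W → A → L → O: 33+12+16+7+8 = 76
O → Z → L → W → A → O: 33+25+13+16+5 = 92
O → Z → A → W → L → O: 33+28+16+13+8 = 98
O → L → W → Z → A → O: 8+13+12+28+5 = 66
O → L → Z → W → A → O: 8+25+12+16+5 = 66
The minimum is 66.
One optimal route: O → L → W → Z → A → O (or its reverse).

Minimum total distance: 66 m.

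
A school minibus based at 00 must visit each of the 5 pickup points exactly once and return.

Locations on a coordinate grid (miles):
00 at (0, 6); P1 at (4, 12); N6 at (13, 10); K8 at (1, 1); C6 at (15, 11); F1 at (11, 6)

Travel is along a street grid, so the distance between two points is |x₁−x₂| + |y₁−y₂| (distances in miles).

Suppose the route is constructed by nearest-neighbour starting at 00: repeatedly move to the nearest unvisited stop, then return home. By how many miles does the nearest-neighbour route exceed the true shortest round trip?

Excess over optimum: 2 miles.

From 00: K8=6, P1=10, F1=11, N6=17, C6=20 → choose K8 (6).
From K8: P1=14, F1=15, N6=21, C6=24 → choose P1 (14).
From P1: N6=11, C6=12, F1=13 → choose N6 (11).
From N6: C6=3, F1=6 → choose C6 (3).
From C6: F1=9 → choose F1 (9).
NN route 00 → K8 → P1 → N6 → C6 → F1 → 00 costs 54.
Optimal: 00 → P1 → C6 → N6 → F1 → K8 → 00 costs 52 (by enumerating all 60 distinct tours).
Excess = 54 − 52 = 2.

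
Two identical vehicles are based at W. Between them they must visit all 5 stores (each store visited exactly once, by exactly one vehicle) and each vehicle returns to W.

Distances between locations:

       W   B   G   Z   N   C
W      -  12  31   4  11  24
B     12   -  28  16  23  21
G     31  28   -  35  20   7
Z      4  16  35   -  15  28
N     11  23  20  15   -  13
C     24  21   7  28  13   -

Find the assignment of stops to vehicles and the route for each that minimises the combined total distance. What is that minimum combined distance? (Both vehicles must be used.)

Minimum combined distance: 79.

Check every non-empty split of the stops between the two vehicles; for each half take its own optimal tour:
  {B} + {G, Z, N, C}: 24 + 70 = 94
  {G} + {B, Z, N, C}: 62 + 65 = 127
  {B, G} + {Z, N, C}: 71 + 56 = 127
  {Z} + {B, G, N, C}: 8 + 71 = 79
  {B, Z} + {G, N, C}: 32 + 62 = 94
  {G, Z} + {B, N, C}: 70 + 57 = 127
  … (15 splits in total)
Best: vehicle 1 W → Z → W = 8; vehicle 2 W → B → G → C → N → W = 71; combined 79.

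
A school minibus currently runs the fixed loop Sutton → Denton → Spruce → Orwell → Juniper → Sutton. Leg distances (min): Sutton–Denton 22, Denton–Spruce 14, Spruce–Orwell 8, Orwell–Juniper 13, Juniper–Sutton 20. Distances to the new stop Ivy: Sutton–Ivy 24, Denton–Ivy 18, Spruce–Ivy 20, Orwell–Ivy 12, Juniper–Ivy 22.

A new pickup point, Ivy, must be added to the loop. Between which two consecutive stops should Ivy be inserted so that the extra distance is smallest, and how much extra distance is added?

Insertion cost between consecutive stops i–j is d(i,Ivy) + d(Ivy,j) − d(i,j):
  between Sutton and Denton: 24 + 18 − 22 = 20
  between Denton and Spruce: 18 + 20 − 14 = 24
  between Spruce and Orwell: 20 + 12 − 8 = 24
  between Orwell and Juniper: 12 + 22 − 13 = 21
  between Juniper and Sutton: 22 + 24 − 20 = 26
Cheapest insertion is between Sutton and Denton, adding 20.
New total = 77 + 20 = 97.

+20 min — insert Ivy between Sutton and Denton.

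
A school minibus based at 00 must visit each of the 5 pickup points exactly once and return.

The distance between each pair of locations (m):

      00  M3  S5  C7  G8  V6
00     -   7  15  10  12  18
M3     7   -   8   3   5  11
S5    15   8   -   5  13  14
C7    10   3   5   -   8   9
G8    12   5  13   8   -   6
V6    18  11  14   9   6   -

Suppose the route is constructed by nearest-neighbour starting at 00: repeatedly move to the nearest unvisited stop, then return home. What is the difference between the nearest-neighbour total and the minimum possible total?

00: M3=7, C7=10, G8=12, S5=15, V6=18 ⇒ M3
M3: C7=3, G8=5, S5=8, V6=11 ⇒ C7
C7: S5=5, G8=8, V6=9 ⇒ S5
S5: G8=13, V6=14 ⇒ G8
G8: V6=6 ⇒ V6
NN route 00 → M3 → C7 → S5 → G8 → V6 → 00 costs 52.
Optimal: 00 → M3 → S5 → C7 → V6 → G8 → 00 costs 47 (by enumerating all 60 distinct tours).
Excess = 52 − 47 = 5.

5 m longer than the optimal tour.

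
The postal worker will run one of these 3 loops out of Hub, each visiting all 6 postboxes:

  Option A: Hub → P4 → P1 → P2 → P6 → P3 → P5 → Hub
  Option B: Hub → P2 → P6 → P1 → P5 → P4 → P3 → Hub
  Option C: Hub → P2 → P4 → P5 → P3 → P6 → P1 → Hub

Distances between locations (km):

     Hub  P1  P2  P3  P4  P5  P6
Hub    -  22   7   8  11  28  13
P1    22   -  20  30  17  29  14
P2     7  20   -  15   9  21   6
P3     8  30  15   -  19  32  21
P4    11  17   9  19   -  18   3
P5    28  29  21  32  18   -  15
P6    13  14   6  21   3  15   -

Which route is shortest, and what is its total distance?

101 km — Option B is the shortest.

Option A: 11 + 17 + 20 + 6 + 21 + 32 + 28 = 135
Option B: 7 + 6 + 14 + 29 + 18 + 19 + 8 = 101
Option C: 7 + 9 + 18 + 32 + 21 + 14 + 22 = 123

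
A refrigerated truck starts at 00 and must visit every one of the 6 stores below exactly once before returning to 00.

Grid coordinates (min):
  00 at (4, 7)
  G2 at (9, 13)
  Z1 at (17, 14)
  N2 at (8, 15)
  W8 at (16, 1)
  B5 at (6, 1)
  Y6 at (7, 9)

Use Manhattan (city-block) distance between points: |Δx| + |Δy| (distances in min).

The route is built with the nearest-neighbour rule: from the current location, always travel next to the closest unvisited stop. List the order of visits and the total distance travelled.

From 00: distances to unvisited — Y6=5, B5=8, G2=11, N2=12, W8=18, Z1=20. Nearest is Y6 (5).
From Y6: distances to unvisited — G2=6, N2=7, B5=9, Z1=15, W8=17. Nearest is G2 (6).
From G2: distances to unvisited — N2=3, Z1=9, B5=15, W8=19. Nearest is N2 (3).
From N2: distances to unvisited — Z1=10, B5=16, W8=22. Nearest is Z1 (10).
From Z1: distances to unvisited — W8=14, B5=24. Nearest is W8 (14).
From W8: distances to unvisited — B5=10. Nearest is B5 (10).
Return B5→00: 8.
Total = 5 + 6 + 3 + 10 + 14 + 10 + 8 = 56.

Nearest-neighbour total = 56 min; route 00 → Y6 → G2 → N2 → Z1 → W8 → B5 → 00.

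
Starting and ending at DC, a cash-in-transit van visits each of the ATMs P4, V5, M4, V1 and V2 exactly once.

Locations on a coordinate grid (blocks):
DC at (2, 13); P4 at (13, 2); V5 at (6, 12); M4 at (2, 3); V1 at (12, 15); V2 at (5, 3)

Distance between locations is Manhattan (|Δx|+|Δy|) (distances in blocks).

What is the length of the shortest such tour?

Shortest round trip = 50 blocks.

With 5 stops there are 5!/2 = 60 distinct round trips (a route and its reverse cost the same).
DC - P4 - V5 - M4 - V1 - V2 - DC: 22+17+13+22+19+13 = 106
DC - P4 - V5 - M4 - V2 - V1 - DC: 22+17+13+3+19+12 = 86
DC - P4 - V5 - V1 - M4 - V2 - DC: 22+17+9+22+3+13 = 86
DC - P4 - V5 - V1 - V2 - M4 - DC: 22+17+9+19+3+10 = 80
DC - P4 - V5 - V2 - M4 - V1 - DC: 22+17+10+3+22+12 = 86
DC - P4 - V5 - V2 - V1 - M4 - DC: 22+17+10+19+22+10 = 100
DC - P4 - M4 - V5 - V1 - V2 - DC: 22+12+13+9+19+13 = 88
DC - P4 - M4 - V5 - V2 - V1 - DC: 22+12+13+10+19+12 = 88
DC - P4 - M4 - V1 - V5 - V2 - DC: 22+12+22+9+10+13 = 88
DC - P4 - M4 - V1 - V2 - V5 - DC: 22+12+22+19+10+5 = 90
DC - P4 - M4 - V2 - V5 - V1 - DC: 22+12+3+10+9+12 = 68
DC - P4 - M4 - V2 - V1 - V5 - DC: 22+12+3+19+9+5 = 70
DC - P4 - V1 - V5 - M4 - V2 - DC: 22+14+9+13+3+13 = 74
DC - P4 - V1 - V5 - V2 - M4 - DC: 22+14+9+10+3+10 = 68
… (46 more)
DC - V5 - V1 - P4 - V2 - M4 - DC: 5+9+14+9+3+10 = 50  ← best
The minimum is 50.
One optimal route: DC → V5 → V1 → P4 → V2 → M4 → DC (or its reverse).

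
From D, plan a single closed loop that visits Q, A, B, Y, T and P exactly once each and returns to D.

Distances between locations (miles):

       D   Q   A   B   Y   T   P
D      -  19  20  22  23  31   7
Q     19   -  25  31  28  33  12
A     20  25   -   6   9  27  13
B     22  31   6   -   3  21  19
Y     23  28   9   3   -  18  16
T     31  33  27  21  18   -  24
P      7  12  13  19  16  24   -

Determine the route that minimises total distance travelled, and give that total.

Minimum total distance: 99 miles.

There are 360 distinct closed tours to check (reversals are equivalent).
D→Q→A→B→Y→T→P→D: 19+25+6+3+18+24+7 = 102
D→Q→A→B→Y→P→T→D: 19+25+6+3+16+24+31 = 124
D→Q→A→B→T→Y→P→D: 19+25+6+21+18+16+7 = 112
D→Q→A→B→T→P→Y→D: 19+25+6+21+24+16+23 = 134
D→Q→A→B→P→Y→T→D: 19+25+6+19+16+18+31 = 134
D→Q→A→B→P→T→Y→D: 19+25+6+19+24+18+23 = 134
D→Q→A→Y→B→T→P→D: 19+25+9+3+21+24+7 = 108
D→Q→A→Y→B→P→T→D: 19+25+9+3+19+24+31 = 130
… (352 more)
D→Q→T→Y→B→A→P→D: 19+33+18+3+6+13+7 = 99  ← best
The minimum is 99.
One optimal route: D → Q → T → Y → B → A → P → D (or its reverse).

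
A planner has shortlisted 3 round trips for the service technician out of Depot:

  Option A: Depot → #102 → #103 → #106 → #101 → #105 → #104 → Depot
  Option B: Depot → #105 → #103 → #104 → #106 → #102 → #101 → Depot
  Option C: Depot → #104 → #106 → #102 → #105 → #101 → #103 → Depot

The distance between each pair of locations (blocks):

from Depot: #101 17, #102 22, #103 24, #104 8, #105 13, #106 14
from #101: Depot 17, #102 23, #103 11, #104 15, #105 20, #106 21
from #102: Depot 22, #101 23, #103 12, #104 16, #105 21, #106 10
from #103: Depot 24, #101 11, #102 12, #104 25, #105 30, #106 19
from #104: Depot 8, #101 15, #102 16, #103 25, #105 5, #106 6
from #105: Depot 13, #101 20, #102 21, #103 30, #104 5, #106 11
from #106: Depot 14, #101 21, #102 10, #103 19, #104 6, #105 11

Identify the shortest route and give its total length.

Shortest is Option C, total 100 blocks.

Option A: 22 + 12 + 19 + 21 + 20 + 5 + 8 = 107
Option B: 13 + 30 + 25 + 6 + 10 + 23 + 17 = 124
Option C: 8 + 6 + 10 + 21 + 20 + 11 + 24 = 100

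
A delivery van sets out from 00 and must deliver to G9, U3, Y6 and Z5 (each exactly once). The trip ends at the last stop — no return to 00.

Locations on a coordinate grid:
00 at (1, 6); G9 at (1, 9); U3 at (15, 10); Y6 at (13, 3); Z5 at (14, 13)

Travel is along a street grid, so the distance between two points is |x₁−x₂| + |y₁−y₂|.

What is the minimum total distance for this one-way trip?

There are 4! = 24 possible orderings.
00 → G9 → U3 → Y6 → Z5: 3+15+9+11 = 38
00 → G9 → U3 → Z5 → Y6: 3+15+4+11 = 33
00 → G9 → Y6 → U3 → Z5: 3+18+9+4 = 34
00 → G9 → Y6 → Z5 → U3: 3+18+11+4 = 36
00 → G9 → Z5 → U3 → Y6: 3+17+4+9 = 33
00 → G9 → Z5 → Y6 → U3: 3+17+11+9 = 40
00 → U3 → G9 → Y6 → Z5: 18+15+18+11 = 62
00 → U3 → G9 → Z5 → Y6: 18+15+17+11 = 61
00 → U3 → Y6 → G9 → Z5: 18+9+18+17 = 62
00 → U3 → Y6 → Z5 → G9: 18+9+11+17 = 55
00 → U3 → Z5 → G9 → Y6: 18+4+17+18 = 57
00 → U3 → Z5 → Y6 → G9: 18+4+11+18 = 51
00 → Y6 → G9 → U3 → Z5: 15+18+15+4 = 52
00 → Y6 → G9 → Z5 → U3: 15+18+17+4 = 54
… (10 more)
The minimum is 33.
One shortest path: 00 → G9 → U3 → Z5 → Y6.

33 — the minimum one-way total.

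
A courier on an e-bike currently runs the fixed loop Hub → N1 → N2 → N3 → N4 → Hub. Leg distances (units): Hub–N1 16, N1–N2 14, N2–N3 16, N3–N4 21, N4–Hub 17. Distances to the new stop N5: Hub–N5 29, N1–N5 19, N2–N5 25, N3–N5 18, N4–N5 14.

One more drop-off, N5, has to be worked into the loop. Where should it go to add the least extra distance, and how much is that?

+11 — insert N5 between N3 and N4.

Insertion cost between consecutive stops i–j is d(i,N5) + d(N5,j) − d(i,j):
  between Hub and N1: 29 + 19 − 16 = 32
  between N1 and N2: 19 + 25 − 14 = 30
  between N2 and N3: 25 + 18 − 16 = 27
  between N3 and N4: 18 + 14 − 21 = 11
  between N4 and Hub: 14 + 29 − 17 = 26
Cheapest insertion is between N3 and N4, adding 11.
New total = 84 + 11 = 95.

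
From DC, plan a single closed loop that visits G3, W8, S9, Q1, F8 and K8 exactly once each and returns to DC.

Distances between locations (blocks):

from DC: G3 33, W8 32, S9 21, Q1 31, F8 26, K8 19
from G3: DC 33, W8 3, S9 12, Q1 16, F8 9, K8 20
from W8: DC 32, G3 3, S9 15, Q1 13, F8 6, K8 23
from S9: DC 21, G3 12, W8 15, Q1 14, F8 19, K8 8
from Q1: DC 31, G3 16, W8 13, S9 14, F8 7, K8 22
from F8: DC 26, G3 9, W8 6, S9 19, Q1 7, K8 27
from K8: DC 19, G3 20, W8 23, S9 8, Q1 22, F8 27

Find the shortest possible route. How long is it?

There are 360 distinct closed tours to check (reversals are equivalent).
DC→G3→W8→S9→Q1→F8→K8→DC: 33+3+15+14+7+27+19 = 118
DC→G3→W8→S9→Q1→K8→F8→DC: 33+3+15+14+22+27+26 = 140
DC→G3→W8→S9→F8→Q1→K8→DC: 33+3+15+19+7+22+19 = 118
DC→G3→W8→S9→F8→K8→Q1→DC: 33+3+15+19+27+22+31 = 150
DC→G3→W8→S9→K8→Q1→F8→DC: 33+3+15+8+22+7+26 = 114
DC→G3→W8→S9→K8→F8→Q1→DC: 33+3+15+8+27+7+31 = 124
DC→G3→W8→Q1→S9→F8→K8→DC: 33+3+13+14+19+27+19 = 128
DC→G3→W8→Q1→S9→K8→F8→DC: 33+3+13+14+8+27+26 = 124
… (352 more)
DC→Q1→F8→W8→G3→S9→K8→DC: 31+7+6+3+12+8+19 = 86  ← best
The minimum is 86.
One optimal route: DC → Q1 → F8 → W8 → G3 → S9 → K8 → DC (or its reverse).

86 blocks — the shortest possible round trip.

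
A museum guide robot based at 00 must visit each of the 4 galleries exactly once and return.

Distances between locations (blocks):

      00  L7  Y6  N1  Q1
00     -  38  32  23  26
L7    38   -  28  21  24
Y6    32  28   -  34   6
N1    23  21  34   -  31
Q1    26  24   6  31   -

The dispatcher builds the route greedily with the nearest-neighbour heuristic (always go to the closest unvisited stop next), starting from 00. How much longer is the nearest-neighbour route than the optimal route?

The nearest-neighbour route is 2 blocks longer than optimal.

00: N1=23, Q1=26, Y6=32, L7=38 ⇒ N1
N1: L7=21, Q1=31, Y6=34 ⇒ L7
L7: Q1=24, Y6=28 ⇒ Q1
Q1: Y6=6 ⇒ Y6
NN route 00 → N1 → L7 → Q1 → Y6 → 00 costs 106.
Optimal: 00 → N1 → L7 → Y6 → Q1 → 00 costs 104 (by enumerating all 12 distinct tours).
Excess = 106 − 104 = 2.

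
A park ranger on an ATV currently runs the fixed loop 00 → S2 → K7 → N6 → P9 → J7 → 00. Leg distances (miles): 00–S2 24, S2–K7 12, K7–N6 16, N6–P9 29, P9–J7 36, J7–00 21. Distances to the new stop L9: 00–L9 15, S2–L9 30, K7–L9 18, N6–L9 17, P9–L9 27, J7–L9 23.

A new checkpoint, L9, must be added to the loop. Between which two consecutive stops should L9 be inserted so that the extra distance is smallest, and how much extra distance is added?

Minimum extra distance: 14 miles, inserting L9 between P9 and J7.

Insertion cost between consecutive stops i–j is d(i,L9) + d(L9,j) − d(i,j):
  between 00 and S2: 15 + 30 − 24 = 21
  between S2 and K7: 30 + 18 − 12 = 36
  between K7 and N6: 18 + 17 − 16 = 19
  between N6 and P9: 17 + 27 − 29 = 15
  between P9 and J7: 27 + 23 − 36 = 14
  between J7 and 00: 23 + 15 − 21 = 17
Cheapest insertion is between P9 and J7, adding 14.
New total = 138 + 14 = 152.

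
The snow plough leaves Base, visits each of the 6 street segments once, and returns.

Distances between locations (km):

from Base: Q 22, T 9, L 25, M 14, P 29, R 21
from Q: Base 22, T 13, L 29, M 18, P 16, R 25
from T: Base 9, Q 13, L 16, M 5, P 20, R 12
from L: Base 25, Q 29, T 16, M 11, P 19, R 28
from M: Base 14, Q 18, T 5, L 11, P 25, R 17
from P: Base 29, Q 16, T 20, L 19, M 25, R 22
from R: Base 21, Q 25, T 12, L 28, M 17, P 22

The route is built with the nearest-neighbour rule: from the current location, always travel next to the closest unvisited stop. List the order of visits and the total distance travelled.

Nearest-neighbour total = 106 km; route Base → T → M → L → P → Q → R → Base.

Base → [T:9 / M:14 / R:21 / Q:22 / L:25 / P:29] → T (9)
T → [M:5 / R:12 / Q:13 / L:16 / P:20] → M (5)
M → [L:11 / R:17 / Q:18 / P:25] → L (11)
L → [P:19 / R:28 / Q:29] → P (19)
P → [Q:16 / R:22] → Q (16)
Q → [R:25] → R (25)
Return R→Base: 21.
Total = 9 + 5 + 11 + 19 + 16 + 25 + 21 = 106.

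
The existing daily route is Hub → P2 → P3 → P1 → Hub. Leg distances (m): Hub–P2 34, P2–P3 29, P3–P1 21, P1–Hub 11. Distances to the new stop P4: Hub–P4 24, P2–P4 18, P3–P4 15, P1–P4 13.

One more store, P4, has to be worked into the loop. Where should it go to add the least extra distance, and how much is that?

+4 m — insert P4 between P2 and P3.

Insertion cost between consecutive stops i–j is d(i,P4) + d(P4,j) − d(i,j):
  between Hub and P2: 24 + 18 − 34 = 8
  between P2 and P3: 18 + 15 − 29 = 4
  between P3 and P1: 15 + 13 − 21 = 7
  between P1 and Hub: 13 + 24 − 11 = 26
Cheapest insertion is between P2 and P3, adding 4.
New total = 95 + 4 = 99.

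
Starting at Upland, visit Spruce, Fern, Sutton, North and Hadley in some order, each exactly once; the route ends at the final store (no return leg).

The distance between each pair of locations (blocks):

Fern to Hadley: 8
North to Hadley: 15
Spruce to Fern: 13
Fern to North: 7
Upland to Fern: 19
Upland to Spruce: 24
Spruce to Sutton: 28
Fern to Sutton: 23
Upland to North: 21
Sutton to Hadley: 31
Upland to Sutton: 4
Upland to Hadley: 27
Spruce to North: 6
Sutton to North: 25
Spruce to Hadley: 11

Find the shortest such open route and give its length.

Shortest open route: 51 blocks.

There are 5! = 120 possible orderings.
Upland→Spruce→Fern→Sutton→North→Hadley: 24+13+23+25+15 = 100
Upland→Spruce→Fern→Sutton→Hadley→North: 24+13+23+31+15 = 106
Upland→Spruce→Fern→North→Sutton→Hadley: 24+13+7+25+31 = 100
Upland→Spruce→Fern→North→Hadley→Sutton: 24+13+7+15+31 = 90
Upland→Spruce→Fern→Hadley→Sutton→North: 24+13+8+31+25 = 101
Upland→Spruce→Fern→Hadley→North→Sutton: 24+13+8+15+25 = 85
Upland→Spruce→Sutton→Fern→North→Hadley: 24+28+23+7+15 = 97
Upland→Spruce→Sutton→Fern→Hadley→North: 24+28+23+8+15 = 98
Upland→Spruce→Sutton→North→Fern→Hadley: 24+28+25+7+8 = 92
Upland→Spruce→Sutton→North→Hadley→Fern: 24+28+25+15+8 = 100
Upland→Spruce→Sutton→Hadley→Fern→North: 24+28+31+8+7 = 98
Upland→Spruce→Sutton→Hadley→North→Fern: 24+28+31+15+7 = 105
Upland→Spruce→North→Fern→Sutton→Hadley: 24+6+7+23+31 = 91
Upland→Spruce→North→Fern→Hadley→Sutton: 24+6+7+8+31 = 76
… (106 more)
Upland→Sutton→Fern→North→Spruce→Hadley: 4+23+7+6+11 = 51  ← best
The minimum is 51.
One shortest path: Upland → Sutton → Fern → North → Spruce → Hadley.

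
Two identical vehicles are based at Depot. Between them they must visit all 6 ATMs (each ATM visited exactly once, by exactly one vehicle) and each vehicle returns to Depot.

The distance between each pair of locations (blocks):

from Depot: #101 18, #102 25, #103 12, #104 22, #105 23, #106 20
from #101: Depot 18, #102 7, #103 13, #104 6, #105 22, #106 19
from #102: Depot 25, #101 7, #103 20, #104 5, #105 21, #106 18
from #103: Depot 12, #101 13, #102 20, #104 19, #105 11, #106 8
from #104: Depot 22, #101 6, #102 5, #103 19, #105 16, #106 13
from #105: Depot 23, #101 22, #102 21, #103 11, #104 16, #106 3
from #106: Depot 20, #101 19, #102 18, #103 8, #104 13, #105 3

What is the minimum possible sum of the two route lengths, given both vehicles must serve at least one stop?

There are 2^5 − 1 = 31 ways to divide the 6 stops into two non-empty groups. For each, the best each vehicle can do is its own shortest tour through its group:
  {#101} + {#102, #103, #104, #105, #106}: 36 + 69 = 105
  {#102} + {#101, #103, #104, #105, #106}: 50 + 63 = 113
  {#101, #102} + {#103, #104, #105, #106}: 50 + 61 = 111
  {#103} + {#101, #102, #104, #105, #106}: 24 + 69 = 93
  {#101, #103} + {#102, #104, #105, #106}: 43 + 69 = 112
  {#102, #103} + {#101, #104, #105, #106}: 57 + 63 = 120
  … (31 splits in total)
Best: vehicle 1 Depot → #103 → Depot = 24; vehicle 2 Depot → #101 → #102 → #104 → #105 → #106 → Depot = 69; combined 93.

93 blocks — the smallest possible combined total.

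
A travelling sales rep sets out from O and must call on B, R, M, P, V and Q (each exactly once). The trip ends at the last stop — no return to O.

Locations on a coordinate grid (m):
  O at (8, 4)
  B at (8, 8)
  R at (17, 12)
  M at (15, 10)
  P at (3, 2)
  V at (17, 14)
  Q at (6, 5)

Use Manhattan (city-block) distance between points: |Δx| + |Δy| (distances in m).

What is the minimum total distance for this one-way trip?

Shortest open route: 33 m.

There are 6! = 720 possible orderings.
O→B→R→M→P→V→Q: 4+13+4+20+26+20 = 87
O→B→R→M→P→Q→V: 4+13+4+20+6+20 = 67
O→B→R→M→V→P→Q: 4+13+4+6+26+6 = 59
O→B→R→M→V→Q→P: 4+13+4+6+20+6 = 53
O→B→R→M→Q→P→V: 4+13+4+14+6+26 = 67
O→B→R→M→Q→V→P: 4+13+4+14+20+26 = 81
O→B→R→P→M→V→Q: 4+13+24+20+6+20 = 87
O→B→R→P→M→Q→V: 4+13+24+20+14+20 = 95
… (712 more)
O→P→Q→B→M→R→V: 7+6+5+9+4+2 = 33  ← best
The minimum is 33.
One shortest path: O → P → Q → B → M → R → V.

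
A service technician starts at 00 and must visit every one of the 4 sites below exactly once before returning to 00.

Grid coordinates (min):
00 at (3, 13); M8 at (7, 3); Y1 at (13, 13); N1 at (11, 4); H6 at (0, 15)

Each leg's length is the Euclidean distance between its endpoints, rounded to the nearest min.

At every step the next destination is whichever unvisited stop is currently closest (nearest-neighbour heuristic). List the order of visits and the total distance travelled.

From 00: distances to unvisited — H6=4, Y1=10, M8=11, N1=12. Nearest is H6 (4).
From H6: distances to unvisited — Y1=13, M8=14, N1=16. Nearest is Y1 (13).
From Y1: distances to unvisited — N1=9, M8=12. Nearest is N1 (9).
From N1: distances to unvisited — M8=4. Nearest is M8 (4).
Return M8→00: 11.
Total = 4 + 13 + 9 + 4 + 11 = 41.

Nearest-neighbour total = 41 min; route 00 → H6 → Y1 → N1 → M8 → 00.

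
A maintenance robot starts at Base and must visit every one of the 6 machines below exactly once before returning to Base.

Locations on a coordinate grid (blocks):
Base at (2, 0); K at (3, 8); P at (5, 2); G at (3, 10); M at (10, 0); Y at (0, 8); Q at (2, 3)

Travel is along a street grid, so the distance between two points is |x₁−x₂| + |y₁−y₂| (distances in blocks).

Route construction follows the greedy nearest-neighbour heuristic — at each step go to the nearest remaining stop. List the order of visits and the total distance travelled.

At Base the remaining stops are Q 3, P 5, M 8, K 9, Y 10, G 11; go to Q.
At Q the remaining stops are P 4, K 6, Y 7, G 8, M 11; go to P.
At P the remaining stops are M 7, K 8, G 10, Y 11; go to M.
At M the remaining stops are K 15, G 17, Y 18; go to K.
At K the remaining stops are G 2, Y 3; go to G.
At G the remaining stops are Y 5; go to Y.
Return Y→Base: 10.
Total = 3 + 4 + 7 + 15 + 2 + 5 + 10 = 46.

Nearest-neighbour total = 46 blocks; route Base → Q → P → M → K → G → Y → Base.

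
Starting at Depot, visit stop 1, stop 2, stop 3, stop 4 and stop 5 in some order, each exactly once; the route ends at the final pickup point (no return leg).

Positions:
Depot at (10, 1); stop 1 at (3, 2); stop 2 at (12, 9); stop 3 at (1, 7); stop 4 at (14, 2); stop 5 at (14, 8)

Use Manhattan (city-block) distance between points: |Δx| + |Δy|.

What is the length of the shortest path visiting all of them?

There are 5! = 120 possible orderings.
Depot → stop 1 → stop 2 → stop 3 → stop 4 → stop 5: 8+16+13+18+6 = 61
Depot → stop 1 → stop 2 → stop 3 → stop 5 → stop 4: 8+16+13+14+6 = 57
Depot → stop 1 → stop 2 → stop 4 → stop 3 → stop 5: 8+16+9+18+14 = 65
Depot → stop 1 → stop 2 → stop 4 → stop 5 → stop 3: 8+16+9+6+14 = 53
Depot → stop 1 → stop 2 → stop 5 → stop 3 → stop 4: 8+16+3+14+18 = 59
Depot → stop 1 → stop 2 → stop 5 → stop 4 → stop 3: 8+16+3+6+18 = 51
Depot → stop 1 → stop 3 → stop 2 → stop 4 → stop 5: 8+7+13+9+6 = 43
Depot → stop 1 → stop 3 → stop 2 → stop 5 → stop 4: 8+7+13+3+6 = 37
Depot → stop 1 → stop 3 → stop 4 → stop 2 → stop 5: 8+7+18+9+3 = 45
Depot → stop 1 → stop 3 → stop 4 → stop 5 → stop 2: 8+7+18+6+3 = 42
Depot → stop 1 → stop 3 → stop 5 → stop 2 → stop 4: 8+7+14+3+9 = 41
Depot → stop 1 → stop 3 → stop 5 → stop 4 → stop 2: 8+7+14+6+9 = 44
Depot → stop 1 → stop 4 → stop 2 → stop 3 → stop 5: 8+11+9+13+14 = 55
Depot → stop 1 → stop 4 → stop 2 → stop 5 → stop 3: 8+11+9+3+14 = 45
… (106 more)
Depot → stop 4 → stop 5 → stop 2 → stop 3 → stop 1: 5+6+3+13+7 = 34  ← best
The minimum is 34.
One shortest path: Depot → stop 4 → stop 5 → stop 2 → stop 3 → stop 1.

34 — the minimum one-way total.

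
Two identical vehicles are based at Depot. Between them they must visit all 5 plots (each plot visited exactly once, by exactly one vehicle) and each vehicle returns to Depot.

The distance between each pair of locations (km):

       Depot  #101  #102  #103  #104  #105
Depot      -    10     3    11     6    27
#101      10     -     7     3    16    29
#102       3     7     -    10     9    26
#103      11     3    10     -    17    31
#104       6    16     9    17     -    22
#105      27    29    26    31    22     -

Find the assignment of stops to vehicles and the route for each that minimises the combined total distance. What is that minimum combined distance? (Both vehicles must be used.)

Check every non-empty split of the stops between the two vehicles; for each half take its own optimal tour:
  {#101} + {#102, #103, #104, #105}: 20 + 72 = 92
  {#102} + {#101, #103, #104, #105}: 6 + 71 = 77
  {#101, #102} + {#103, #104, #105}: 20 + 70 = 90
  {#103} + {#101, #102, #104, #105}: 22 + 67 = 89
  {#101, #103} + {#102, #104, #105}: 24 + 57 = 81
  {#102, #103} + {#101, #104, #105}: 24 + 67 = 91
  … (15 splits in total)
Best: vehicle 1 Depot → #102 → Depot = 6; vehicle 2 Depot → #103 → #101 → #105 → #104 → Depot = 71; combined 77.

77 km — the smallest possible combined total.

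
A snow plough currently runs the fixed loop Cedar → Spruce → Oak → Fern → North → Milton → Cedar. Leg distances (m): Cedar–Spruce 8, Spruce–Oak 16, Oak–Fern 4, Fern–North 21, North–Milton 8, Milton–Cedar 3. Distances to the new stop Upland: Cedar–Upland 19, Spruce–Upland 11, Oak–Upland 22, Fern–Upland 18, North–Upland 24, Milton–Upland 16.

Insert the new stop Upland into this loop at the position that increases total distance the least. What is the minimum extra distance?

+17 m — insert Upland between Spruce and Oak.

Insertion cost between consecutive stops i–j is d(i,Upland) + d(Upland,j) − d(i,j):
  between Cedar and Spruce: 19 + 11 − 8 = 22
  between Spruce and Oak: 11 + 22 − 16 = 17
  between Oak and Fern: 22 + 18 − 4 = 36
  between Fern and North: 18 + 24 − 21 = 21
  between North and Milton: 24 + 16 − 8 = 32
  between Milton and Cedar: 16 + 19 − 3 = 32
Cheapest insertion is between Spruce and Oak, adding 17.
New total = 60 + 17 = 77.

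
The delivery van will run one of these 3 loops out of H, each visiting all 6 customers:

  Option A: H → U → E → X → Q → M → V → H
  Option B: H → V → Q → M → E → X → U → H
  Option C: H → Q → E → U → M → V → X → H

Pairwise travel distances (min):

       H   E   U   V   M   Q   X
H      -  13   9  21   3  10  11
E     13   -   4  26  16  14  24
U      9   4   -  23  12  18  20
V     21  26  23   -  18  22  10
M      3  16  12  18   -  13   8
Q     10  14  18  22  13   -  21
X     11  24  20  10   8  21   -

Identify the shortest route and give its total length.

79 min — Option C is the shortest.

Option A: 9 + 4 + 24 + 21 + 13 + 18 + 21 = 110
Option B: 21 + 22 + 13 + 16 + 24 + 20 + 9 = 125
Option C: 10 + 14 + 4 + 12 + 18 + 10 + 11 = 79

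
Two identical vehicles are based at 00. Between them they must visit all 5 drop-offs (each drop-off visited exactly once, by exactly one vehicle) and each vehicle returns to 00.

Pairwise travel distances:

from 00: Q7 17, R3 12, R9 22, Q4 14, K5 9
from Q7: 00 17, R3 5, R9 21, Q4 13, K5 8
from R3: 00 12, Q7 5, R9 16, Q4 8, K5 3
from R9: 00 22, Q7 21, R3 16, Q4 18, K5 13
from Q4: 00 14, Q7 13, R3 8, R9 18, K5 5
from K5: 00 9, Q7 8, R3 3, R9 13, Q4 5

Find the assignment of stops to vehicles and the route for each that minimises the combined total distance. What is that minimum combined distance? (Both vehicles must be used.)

88 — the smallest possible combined total.

Check every non-empty split of the stops between the two vehicles; for each half take its own optimal tour:
  {Q7} + {R3, R9, Q4, K5}: 34 + 60 = 94
  {R3} + {Q7, R9, Q4, K5}: 24 + 70 = 94
  {Q7, R3} + {R9, Q4, K5}: 34 + 54 = 88
  {R9} + {Q7, R3, Q4, K5}: 44 + 44 = 88
  {Q7, R9} + {R3, Q4, K5}: 60 + 34 = 94
  {R3, R9} + {Q7, Q4, K5}: 50 + 44 = 94
  … (15 splits in total)
Best: vehicle 1 00 → Q7 → R3 → 00 = 34; vehicle 2 00 → R9 → Q4 → K5 → 00 = 54; combined 88.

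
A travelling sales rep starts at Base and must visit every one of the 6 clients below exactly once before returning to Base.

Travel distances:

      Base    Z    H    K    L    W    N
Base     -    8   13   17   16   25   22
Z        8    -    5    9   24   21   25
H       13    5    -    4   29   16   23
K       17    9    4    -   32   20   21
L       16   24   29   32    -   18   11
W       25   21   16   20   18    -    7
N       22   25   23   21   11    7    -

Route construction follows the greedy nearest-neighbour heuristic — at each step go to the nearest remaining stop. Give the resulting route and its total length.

71 along Base → Z → H → K → W → N → L → Base.

At Base the remaining stops are Z 8, H 13, L 16, K 17, N 22, W 25; go to Z.
At Z the remaining stops are H 5, K 9, W 21, L 24, N 25; go to H.
At H the remaining stops are K 4, W 16, N 23, L 29; go to K.
At K the remaining stops are W 20, N 21, L 32; go to W.
At W the remaining stops are N 7, L 18; go to N.
At N the remaining stops are L 11; go to L.
Return L→Base: 16.
Total = 8 + 5 + 4 + 20 + 7 + 11 + 16 = 71.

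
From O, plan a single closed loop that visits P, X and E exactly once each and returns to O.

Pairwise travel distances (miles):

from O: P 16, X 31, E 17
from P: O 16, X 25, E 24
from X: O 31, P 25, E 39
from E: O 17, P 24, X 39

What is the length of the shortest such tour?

O - P - X - E - O: 16+25+39+17 = 97
O - P - E - X - O: 16+24+39+31 = 110
O - X - P - E - O: 31+25+24+17 = 97
The minimum is 97.
One optimal route: O → P → X → E → O (or its reverse).

Shortest round trip = 97 miles.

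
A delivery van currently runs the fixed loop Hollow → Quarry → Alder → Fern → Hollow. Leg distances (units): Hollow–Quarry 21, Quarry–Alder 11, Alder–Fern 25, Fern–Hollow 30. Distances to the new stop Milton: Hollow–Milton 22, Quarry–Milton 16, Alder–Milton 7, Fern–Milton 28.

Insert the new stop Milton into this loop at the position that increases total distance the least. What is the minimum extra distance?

Adding 10 by placing Milton on the Alder–Fern leg.

Insertion cost between consecutive stops i–j is d(i,Milton) + d(Milton,j) − d(i,j):
  between Hollow and Quarry: 22 + 16 − 21 = 17
  between Quarry and Alder: 16 + 7 − 11 = 12
  between Alder and Fern: 7 + 28 − 25 = 10
  between Fern and Hollow: 28 + 22 − 30 = 20
Cheapest insertion is between Alder and Fern, adding 10.
New total = 87 + 10 = 97.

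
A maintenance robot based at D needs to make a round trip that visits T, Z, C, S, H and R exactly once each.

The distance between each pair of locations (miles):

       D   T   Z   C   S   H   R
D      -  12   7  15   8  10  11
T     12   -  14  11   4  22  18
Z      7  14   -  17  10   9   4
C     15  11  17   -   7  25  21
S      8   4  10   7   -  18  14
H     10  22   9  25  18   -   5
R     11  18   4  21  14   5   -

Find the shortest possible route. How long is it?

D - T - Z - C - S - H - R - D: 12+14+17+7+18+5+11 = 84
D - T - Z - C - S - R - H - D: 12+14+17+7+14+5+10 = 79
D - T - Z - C - H - S - R - D: 12+14+17+25+18+14+11 = 111
D - T - Z - C - H - R - S - D: 12+14+17+25+5+14+8 = 95
D - T - Z - C - R - S - H - D: 12+14+17+21+14+18+10 = 106
D - T - Z - C - R - H - S - D: 12+14+17+21+5+18+8 = 95
D - T - Z - S - C - H - R - D: 12+14+10+7+25+5+11 = 84
D - T - Z - S - C - R - H - D: 12+14+10+7+21+5+10 = 79
… (352 more)
D - T - C - S - Z - R - H - D: 12+11+7+10+4+5+10 = 59  ← best
The minimum is 59.
One optimal route: D → T → C → S → Z → R → H → D (or its reverse).

Shortest round trip = 59 miles.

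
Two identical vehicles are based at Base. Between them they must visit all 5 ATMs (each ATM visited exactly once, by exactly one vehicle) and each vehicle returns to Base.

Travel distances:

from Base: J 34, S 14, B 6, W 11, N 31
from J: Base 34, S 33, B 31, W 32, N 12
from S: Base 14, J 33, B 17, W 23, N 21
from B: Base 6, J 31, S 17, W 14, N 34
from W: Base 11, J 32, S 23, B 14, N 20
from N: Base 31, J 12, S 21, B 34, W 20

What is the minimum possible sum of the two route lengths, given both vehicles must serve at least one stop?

102 — the smallest possible combined total.

There are 2^4 − 1 = 15 ways to divide the 5 stops into two non-empty groups. For each, the best each vehicle can do is its own shortest tour through its group:
  {J} + {S, B, W, N}: 68 + 75 = 143
  {S} + {J, B, W, N}: 28 + 80 = 108
  {J, S} + {B, W, N}: 81 + 71 = 152
  {B} + {J, S, W, N}: 12 + 90 = 102
  {J, B} + {S, W, N}: 71 + 66 = 137
  {S, B} + {J, W, N}: 37 + 77 = 114
  … (15 splits in total)
Best: vehicle 1 Base → B → Base = 12; vehicle 2 Base → S → J → N → W → Base = 90; combined 102.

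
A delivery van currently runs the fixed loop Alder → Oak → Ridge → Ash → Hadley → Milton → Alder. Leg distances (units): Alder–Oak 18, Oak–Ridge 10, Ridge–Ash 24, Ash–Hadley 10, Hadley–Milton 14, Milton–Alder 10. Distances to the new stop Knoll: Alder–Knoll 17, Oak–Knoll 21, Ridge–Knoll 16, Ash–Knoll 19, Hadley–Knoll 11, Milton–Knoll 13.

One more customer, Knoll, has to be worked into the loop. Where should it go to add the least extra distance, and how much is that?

Minimum extra distance: 10, inserting Knoll between Hadley and Milton.

Insertion cost between consecutive stops i–j is d(i,Knoll) + d(Knoll,j) − d(i,j):
  between Alder and Oak: 17 + 21 − 18 = 20
  between Oak and Ridge: 21 + 16 − 10 = 27
  between Ridge and Ash: 16 + 19 − 24 = 11
  between Ash and Hadley: 19 + 11 − 10 = 20
  between Hadley and Milton: 11 + 13 − 14 = 10
  between Milton and Alder: 13 + 17 − 10 = 20
Cheapest insertion is between Hadley and Milton, adding 10.
New total = 86 + 10 = 96.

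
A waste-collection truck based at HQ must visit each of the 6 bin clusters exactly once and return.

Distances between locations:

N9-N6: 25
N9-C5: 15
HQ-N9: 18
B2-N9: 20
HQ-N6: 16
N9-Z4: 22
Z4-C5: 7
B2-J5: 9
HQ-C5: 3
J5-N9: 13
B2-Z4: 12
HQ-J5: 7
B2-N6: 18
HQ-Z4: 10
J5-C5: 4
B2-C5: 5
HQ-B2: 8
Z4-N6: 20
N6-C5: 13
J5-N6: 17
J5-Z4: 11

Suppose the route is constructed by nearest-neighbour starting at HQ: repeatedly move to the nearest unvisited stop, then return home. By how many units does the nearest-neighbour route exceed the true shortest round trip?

The nearest-neighbour route is 6 longer than optimal.

HQ: C5=3, J5=7, B2=8, Z4=10, N6=16, N9=18 ⇒ C5
C5: J5=4, B2=5, Z4=7, N6=13, N9=15 ⇒ J5
J5: B2=9, Z4=11, N9=13, N6=17 ⇒ B2
B2: Z4=12, N6=18, N9=20 ⇒ Z4
Z4: N6=20, N9=22 ⇒ N6
N6: N9=25 ⇒ N9
NN route HQ → C5 → J5 → B2 → Z4 → N6 → N9 → HQ costs 91.
Optimal: HQ → B2 → J5 → N9 → N6 → Z4 → C5 → HQ costs 85 (by enumerating all 360 distinct tours).
Excess = 91 − 85 = 6.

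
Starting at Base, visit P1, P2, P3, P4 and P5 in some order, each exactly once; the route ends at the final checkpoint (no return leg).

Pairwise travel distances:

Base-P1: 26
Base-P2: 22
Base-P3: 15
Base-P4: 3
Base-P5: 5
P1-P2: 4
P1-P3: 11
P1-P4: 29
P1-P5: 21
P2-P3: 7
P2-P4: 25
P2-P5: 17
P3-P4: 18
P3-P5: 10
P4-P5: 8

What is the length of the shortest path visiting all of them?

Shortest open route: 32.

There are 5! = 120 possible orderings.
Base - P1 - P2 - P3 - P4 - P5: 26+4+7+18+8 = 63
Base - P1 - P2 - P3 - P5 - P4: 26+4+7+10+8 = 55
Base - P1 - P2 - P4 - P3 - P5: 26+4+25+18+10 = 83
Base - P1 - P2 - P4 - P5 - P3: 26+4+25+8+10 = 73
Base - P1 - P2 - P5 - P3 - P4: 26+4+17+10+18 = 75
Base - P1 - P2 - P5 - P4 - P3: 26+4+17+8+18 = 73
Base - P1 - P3 - P2 - P4 - P5: 26+11+7+25+8 = 77
Base - P1 - P3 - P2 - P5 - P4: 26+11+7+17+8 = 69
Base - P1 - P3 - P4 - P2 - P5: 26+11+18+25+17 = 97
Base - P1 - P3 - P4 - P5 - P2: 26+11+18+8+17 = 80
Base - P1 - P3 - P5 - P2 - P4: 26+11+10+17+25 = 89
Base - P1 - P3 - P5 - P4 - P2: 26+11+10+8+25 = 80
Base - P1 - P4 - P2 - P3 - P5: 26+29+25+7+10 = 97
Base - P1 - P4 - P2 - P5 - P3: 26+29+25+17+10 = 107
… (106 more)
Base - P4 - P5 - P3 - P2 - P1: 3+8+10+7+4 = 32  ← best
The minimum is 32.
One shortest path: Base → P4 → P5 → P3 → P2 → P1.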